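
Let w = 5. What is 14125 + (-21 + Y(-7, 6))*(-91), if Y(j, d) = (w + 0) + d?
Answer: 15035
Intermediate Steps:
Y(j, d) = 5 + d (Y(j, d) = (5 + 0) + d = 5 + d)
14125 + (-21 + Y(-7, 6))*(-91) = 14125 + (-21 + (5 + 6))*(-91) = 14125 + (-21 + 11)*(-91) = 14125 - 10*(-91) = 14125 + 910 = 15035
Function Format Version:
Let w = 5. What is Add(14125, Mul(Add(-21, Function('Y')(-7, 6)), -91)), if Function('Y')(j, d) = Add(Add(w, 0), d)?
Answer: 15035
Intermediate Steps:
Function('Y')(j, d) = Add(5, d) (Function('Y')(j, d) = Add(Add(5, 0), d) = Add(5, d))
Add(14125, Mul(Add(-21, Function('Y')(-7, 6)), -91)) = Add(14125, Mul(Add(-21, Add(5, 6)), -91)) = Add(14125, Mul(Add(-21, 11), -91)) = Add(14125, Mul(-10, -91)) = Add(14125, 910) = 15035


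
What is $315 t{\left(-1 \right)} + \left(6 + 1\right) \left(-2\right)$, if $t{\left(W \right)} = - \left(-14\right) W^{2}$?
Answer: $4396$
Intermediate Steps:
$t{\left(W \right)} = 14 W^{2}$
$315 t{\left(-1 \right)} + \left(6 + 1\right) \left(-2\right) = 315 \cdot 14 \left(-1\right)^{2} + \left(6 + 1\right) \left(-2\right) = 315 \cdot 14 \cdot 1 + 7 \left(-2\right) = 315 \cdot 14 - 14 = 4410 - 14 = 4396$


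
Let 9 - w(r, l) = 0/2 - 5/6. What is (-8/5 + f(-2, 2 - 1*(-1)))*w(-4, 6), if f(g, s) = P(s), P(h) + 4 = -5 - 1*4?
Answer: -4307/30 ≈ -143.57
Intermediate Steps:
P(h) = -13 (P(h) = -4 + (-5 - 1*4) = -4 + (-5 - 4) = -4 - 9 = -13)
w(r, l) = 59/6 (w(r, l) = 9 - (0/2 - 5/6) = 9 - (0*(½) - 5*⅙) = 9 - (0 - ⅚) = 9 - 1*(-⅚) = 9 + ⅚ = 59/6)
f(g, s) = -13
(-8/5 + f(-2, 2 - 1*(-1)))*w(-4, 6) = (-8/5 - 13)*(59/6) = -73/5*59/6 = -4307/30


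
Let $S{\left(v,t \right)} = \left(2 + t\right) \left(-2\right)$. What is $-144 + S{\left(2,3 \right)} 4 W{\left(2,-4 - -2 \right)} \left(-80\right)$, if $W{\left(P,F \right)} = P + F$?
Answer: $-144$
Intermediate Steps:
$S{\left(v,t \right)} = -4 - 2 t$
$W{\left(P,F \right)} = F + P$
$-144 + S{\left(2,3 \right)} 4 W{\left(2,-4 - -2 \right)} \left(-80\right) = -144 + \left(-4 - 6\right) 4 \left(\left(-4 - -2\right) + 2\right) \left(-80\right) = -144 + \left(-4 - 6\right) 4 \left(\left(-4 + 2\right) + 2\right) \left(-80\right) = -144 + \left(-10\right) 4 \left(-2 + 2\right) \left(-80\right) = -144 + \left(-40\right) 0 \left(-80\right) = -144 + 0 \left(-80\right) = -144 + 0 = -144$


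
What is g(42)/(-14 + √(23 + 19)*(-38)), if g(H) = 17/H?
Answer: 1/10668 - 19*√42/74676 ≈ -0.0015552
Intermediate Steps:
g(42)/(-14 + √(23 + 19)*(-38)) = (17/42)/(-14 + √(23 + 19)*(-38)) = (17*(1/42))/(-14 + √42*(-38)) = 17/(42*(-14 - 38*√42))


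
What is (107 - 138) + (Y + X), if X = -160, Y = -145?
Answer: -336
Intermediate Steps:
(107 - 138) + (Y + X) = (107 - 138) + (-145 - 160) = -31 - 305 = -336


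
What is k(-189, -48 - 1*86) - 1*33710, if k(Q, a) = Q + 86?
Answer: -33813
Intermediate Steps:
k(Q, a) = 86 + Q
k(-189, -48 - 1*86) - 1*33710 = (86 - 189) - 1*33710 = -103 - 33710 = -33813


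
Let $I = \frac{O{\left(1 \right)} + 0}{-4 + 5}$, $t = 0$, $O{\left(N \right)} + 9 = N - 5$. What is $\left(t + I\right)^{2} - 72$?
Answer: $97$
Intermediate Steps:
$O{\left(N \right)} = -14 + N$ ($O{\left(N \right)} = -9 + \left(N - 5\right) = -9 + \left(-5 + N\right) = -14 + N$)
$I = -13$ ($I = \frac{\left(-14 + 1\right) + 0}{-4 + 5} = \frac{-13 + 0}{1} = \left(-13\right) 1 = -13$)
$\left(t + I\right)^{2} - 72 = \left(0 - 13\right)^{2} - 72 = \left(-13\right)^{2} - 72 = 169 - 72 = 97$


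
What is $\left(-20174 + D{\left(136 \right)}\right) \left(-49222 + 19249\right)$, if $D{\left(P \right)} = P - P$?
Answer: $604675302$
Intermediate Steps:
$D{\left(P \right)} = 0$
$\left(-20174 + D{\left(136 \right)}\right) \left(-49222 + 19249\right) = \left(-20174 + 0\right) \left(-49222 + 19249\right) = \left(-20174\right) \left(-29973\right) = 604675302$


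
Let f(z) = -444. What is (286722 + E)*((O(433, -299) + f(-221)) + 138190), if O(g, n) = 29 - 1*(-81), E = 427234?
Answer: 98423118336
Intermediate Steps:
O(g, n) = 110 (O(g, n) = 29 + 81 = 110)
(286722 + E)*((O(433, -299) + f(-221)) + 138190) = (286722 + 427234)*((110 - 444) + 138190) = 713956*(-334 + 138190) = 713956*137856 = 98423118336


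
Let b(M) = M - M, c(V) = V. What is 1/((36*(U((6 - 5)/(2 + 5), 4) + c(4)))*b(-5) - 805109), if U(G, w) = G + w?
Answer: -1/805109 ≈ -1.2421e-6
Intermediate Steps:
b(M) = 0
1/((36*(U((6 - 5)/(2 + 5), 4) + c(4)))*b(-5) - 805109) = 1/((36*(((6 - 5)/(2 + 5) + 4) + 4))*0 - 805109) = 1/((36*((1/7 + 4) + 4))*0 - 805109) = 1/((36*((1*(⅐) + 4) + 4))*0 - 805109) = 1/((36*((⅐ + 4) + 4))*0 - 805109) = 1/((36*(29/7 + 4))*0 - 805109) = 1/((36*(57/7))*0 - 805109) = 1/((2052/7)*0 - 805109) = 1/(0 - 805109) = 1/(-805109) = -1/805109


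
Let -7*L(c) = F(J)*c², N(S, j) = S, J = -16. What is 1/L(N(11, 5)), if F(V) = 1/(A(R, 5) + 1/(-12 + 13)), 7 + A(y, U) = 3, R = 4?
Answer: 21/121 ≈ 0.17355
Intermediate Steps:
A(y, U) = -4 (A(y, U) = -7 + 3 = -4)
F(V) = -⅓ (F(V) = 1/(-4 + 1/(-12 + 13)) = 1/(-4 + 1/1) = 1/(-4 + 1) = 1/(-3) = -⅓)
L(c) = c²/21 (L(c) = -(-1)*c²/21 = c²/21)
1/L(N(11, 5)) = 1/((1/21)*11²) = 1/((1/21)*121) = 1/(121/21) = 21/121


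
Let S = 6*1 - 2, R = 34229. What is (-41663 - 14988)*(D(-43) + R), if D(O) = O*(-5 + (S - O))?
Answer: -1836795373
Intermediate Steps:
S = 4 (S = 6 - 2 = 4)
D(O) = O*(-1 - O) (D(O) = O*(-5 + (4 - O)) = O*(-1 - O))
(-41663 - 14988)*(D(-43) + R) = (-41663 - 14988)*(-1*(-43)*(1 - 43) + 34229) = -56651*(-1*(-43)*(-42) + 34229) = -56651*(-1806 + 34229) = -56651*32423 = -1836795373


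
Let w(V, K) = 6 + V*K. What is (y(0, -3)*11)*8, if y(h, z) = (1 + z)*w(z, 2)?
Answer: 0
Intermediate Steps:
w(V, K) = 6 + K*V
y(h, z) = (1 + z)*(6 + 2*z)
(y(0, -3)*11)*8 = ((2*(1 - 3)*(3 - 3))*11)*8 = ((2*(-2)*0)*11)*8 = (0*11)*8 = 0*8 = 0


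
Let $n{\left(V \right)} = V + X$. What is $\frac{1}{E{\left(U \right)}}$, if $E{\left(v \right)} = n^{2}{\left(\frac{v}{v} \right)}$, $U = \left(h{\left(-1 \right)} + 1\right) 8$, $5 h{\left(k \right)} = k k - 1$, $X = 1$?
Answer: $\frac{1}{4} \approx 0.25$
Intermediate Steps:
$h{\left(k \right)} = - \frac{1}{5} + \frac{k^{2}}{5}$ ($h{\left(k \right)} = \frac{k k - 1}{5} = \frac{k^{2} - 1}{5} = \frac{-1 + k^{2}}{5} = - \frac{1}{5} + \frac{k^{2}}{5}$)
$U = 8$ ($U = \left(\left(- \frac{1}{5} + \frac{\left(-1\right)^{2}}{5}\right) + 1\right) 8 = \left(\left(- \frac{1}{5} + \frac{1}{5} \cdot 1\right) + 1\right) 8 = \left(\left(- \frac{1}{5} + \frac{1}{5}\right) + 1\right) 8 = \left(0 + 1\right) 8 = 1 \cdot 8 = 8$)
$n{\left(V \right)} = 1 + V$ ($n{\left(V \right)} = V + 1 = 1 + V$)
$E{\left(v \right)} = 4$ ($E{\left(v \right)} = \left(1 + \frac{v}{v}\right)^{2} = \left(1 + 1\right)^{2} = 2^{2} = 4$)
$\frac{1}{E{\left(U \right)}} = \frac{1}{4}$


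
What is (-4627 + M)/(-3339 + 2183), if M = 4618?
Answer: 9/1156 ≈ 0.0077855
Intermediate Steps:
(-4627 + M)/(-3339 + 2183) = (-4627 + 4618)/(-3339 + 2183) = -9/(-1156) = -9*(-1/1156) = 9/1156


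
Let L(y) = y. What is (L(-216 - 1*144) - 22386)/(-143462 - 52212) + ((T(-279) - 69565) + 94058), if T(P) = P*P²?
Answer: -2122392313829/97837 ≈ -2.1693e+7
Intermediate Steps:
T(P) = P³
(L(-216 - 1*144) - 22386)/(-143462 - 52212) + ((T(-279) - 69565) + 94058) = ((-216 - 1*144) - 22386)/(-143462 - 52212) + (((-279)³ - 69565) + 94058) = ((-216 - 144) - 22386)/(-195674) + ((-21717639 - 69565) + 94058) = (-360 - 22386)*(-1/195674) + (-21787204 + 94058) = -22746*(-1/195674) - 21693146 = 11373/97837 - 21693146 = -2122392313829/97837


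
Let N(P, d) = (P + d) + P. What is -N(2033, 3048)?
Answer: -7114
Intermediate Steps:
N(P, d) = d + 2*P
-N(2033, 3048) = -(3048 + 2*2033) = -(3048 + 4066) = -1*7114 = -7114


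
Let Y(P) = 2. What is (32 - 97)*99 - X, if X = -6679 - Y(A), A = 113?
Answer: 246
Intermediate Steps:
X = -6681 (X = -6679 - 1*2 = -6679 - 2 = -6681)
(32 - 97)*99 - X = (32 - 97)*99 - 1*(-6681) = -65*99 + 6681 = -6435 + 6681 = 246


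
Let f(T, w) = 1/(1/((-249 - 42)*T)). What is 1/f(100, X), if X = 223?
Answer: -1/29100 ≈ -3.4364e-5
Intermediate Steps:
f(T, w) = -291*T (f(T, w) = 1/(1/((-291)*T)) = 1/(-1/(291*T)) = -291*T)
1/f(100, X) = 1/(-291*100) = 1/(-29100) = -1/29100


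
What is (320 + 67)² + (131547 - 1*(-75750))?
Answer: 357066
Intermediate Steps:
(320 + 67)² + (131547 - 1*(-75750)) = 387² + (131547 + 75750) = 149769 + 207297 = 357066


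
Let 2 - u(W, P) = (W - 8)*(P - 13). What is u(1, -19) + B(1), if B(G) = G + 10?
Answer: -211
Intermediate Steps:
B(G) = 10 + G
u(W, P) = 2 - (-13 + P)*(-8 + W) (u(W, P) = 2 - (W - 8)*(P - 13) = 2 - (-8 + W)*(-13 + P) = 2 - (-13 + P)*(-8 + W))
u(1, -19) + B(1) = (-102 + 8*(-19) + 13*1 - 1*(-19)*1) + (10 + 1) = (-102 - 152 + 13 + 19) + 11 = -222 + 11 = -211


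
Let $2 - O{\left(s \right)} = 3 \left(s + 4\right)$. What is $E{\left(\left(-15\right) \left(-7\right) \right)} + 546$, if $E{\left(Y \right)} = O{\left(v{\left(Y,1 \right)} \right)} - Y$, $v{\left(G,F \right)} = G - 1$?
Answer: $119$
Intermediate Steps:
$v{\left(G,F \right)} = -1 + G$
$O{\left(s \right)} = -10 - 3 s$ ($O{\left(s \right)} = 2 - 3 \left(s + 4\right) = 2 - 3 \left(4 + s\right) = 2 - \left(12 + 3 s\right) = -10 - 3 s$)
$E{\left(Y \right)} = -7 - 4 Y$ ($E{\left(Y \right)} = \left(-10 - 3 \left(-1 + Y\right)\right) - Y = \left(-10 - \left(-3 + 3 Y\right)\right) - Y = \left(-7 - 3 Y\right) - Y = -7 - 4 Y$)
$E{\left(\left(-15\right) \left(-7\right) \right)} + 546 = \left(-7 - 4 \left(\left(-15\right) \left(-7\right)\right)\right) + 546 = \left(-7 - 420\right) + 546 = -427 + 546 = 119$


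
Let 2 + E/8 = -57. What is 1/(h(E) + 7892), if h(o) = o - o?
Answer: 1/7892 ≈ 0.00012671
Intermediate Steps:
E = -472 (E = -16 + 8*(-57) = -16 - 456 = -472)
h(o) = 0
1/(h(E) + 7892) = 1/(0 + 7892) = 1/7892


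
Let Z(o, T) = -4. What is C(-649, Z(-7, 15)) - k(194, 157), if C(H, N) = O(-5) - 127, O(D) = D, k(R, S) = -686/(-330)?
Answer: -22123/165 ≈ -134.08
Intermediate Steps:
k(R, S) = 343/165 (k(R, S) = -686*(-1/330) = 343/165)
C(H, N) = -132 (C(H, N) = -5 - 127 = -132)
C(-649, Z(-7, 15)) - k(194, 157) = -132 - 1*343/165 = -132 - 343/165 = -22123/165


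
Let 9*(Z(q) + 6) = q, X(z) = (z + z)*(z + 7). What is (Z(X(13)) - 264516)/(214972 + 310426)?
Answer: -1190089/2364291 ≈ -0.50336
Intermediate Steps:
X(z) = 2*z*(7 + z) (X(z) = (2*z)*(7 + z) = 2*z*(7 + z))
Z(q) = -6 + q/9
(Z(X(13)) - 264516)/(214972 + 310426) = ((-6 + (2*13*(7 + 13))/9) - 264516)/(214972 + 310426) = ((-6 + (2*13*20)/9) - 264516)/525398 = ((-6 + (1/9)*520) - 264516)*(1/525398) = ((-6 + 520/9) - 264516)*(1/525398) = (466/9 - 264516)*(1/525398) = -2380178/9*1/525398 = -1190089/2364291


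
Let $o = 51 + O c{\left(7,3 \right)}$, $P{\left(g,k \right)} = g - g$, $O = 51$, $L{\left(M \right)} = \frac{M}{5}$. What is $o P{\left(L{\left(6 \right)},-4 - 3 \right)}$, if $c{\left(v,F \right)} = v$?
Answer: $0$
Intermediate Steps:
$L{\left(M \right)} = \frac{M}{5}$ ($L{\left(M \right)} = M \frac{1}{5} = \frac{M}{5}$)
$P{\left(g,k \right)} = 0$
$o = 408$ ($o = 51 + 51 \cdot 7 = 51 + 357 = 408$)
$o P{\left(L{\left(6 \right)},-4 - 3 \right)} = 408 \cdot 0 = 0$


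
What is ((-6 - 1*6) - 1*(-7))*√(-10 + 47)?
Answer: -5*√37 ≈ -30.414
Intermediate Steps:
((-6 - 1*6) - 1*(-7))*√(-10 + 47) = ((-6 - 6) + 7)*√37 = (-12 + 7)*√37 = -5*√37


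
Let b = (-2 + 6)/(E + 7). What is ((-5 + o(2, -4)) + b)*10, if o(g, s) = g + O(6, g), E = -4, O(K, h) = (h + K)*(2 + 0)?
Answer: 430/3 ≈ 143.33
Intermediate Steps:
O(K, h) = 2*K + 2*h (O(K, h) = (K + h)*2 = 2*K + 2*h)
o(g, s) = 12 + 3*g (o(g, s) = g + (2*6 + 2*g) = g + (12 + 2*g) = 12 + 3*g)
b = 4/3 (b = (-2 + 6)/(-4 + 7) = 4/3 ≈ 1.3333)
((-5 + o(2, -4)) + b)*10 = ((-5 + (12 + 3*2)) + 4/3)*10 = ((-5 + (12 + 6)) + 4/3)*10 = ((-5 + 18) + 4/3)*10 = (13 + 4/3)*10 = (43/3)*10 = 430/3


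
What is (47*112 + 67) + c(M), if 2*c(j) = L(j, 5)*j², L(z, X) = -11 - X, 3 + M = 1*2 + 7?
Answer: 5043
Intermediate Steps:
M = 6 (M = -3 + (1*2 + 7) = -3 + (2 + 7) = -3 + 9 = 6)
c(j) = -8*j² (c(j) = ((-11 - 1*5)*j²)/2 = ((-11 - 5)*j²)/2 = (-16*j²)/2 = -8*j²)
(47*112 + 67) + c(M) = (47*112 + 67) - 8*6² = (5264 + 67) - 8*36 = 5331 - 288 = 5043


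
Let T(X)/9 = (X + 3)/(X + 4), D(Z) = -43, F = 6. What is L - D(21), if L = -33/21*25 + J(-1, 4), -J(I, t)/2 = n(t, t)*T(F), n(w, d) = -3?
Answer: 1831/35 ≈ 52.314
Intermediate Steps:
T(X) = 9*(3 + X)/(4 + X) (T(X) = 9*((X + 3)/(X + 4)) = 9*((3 + X)/(4 + X)) = 9*(3 + X)/(4 + X))
J(I, t) = 243/5 (J(I, t) = -(-6)*9*(3 + 6)/(4 + 6) = -(-6)*9*9/10 = -(-6)*9*(⅒)*9 = -(-6)*81/10 = -2*(-243/10) = 243/5)
L = 326/35 (L = -33/21*25 + 243/5 = -33*1/21*25 + 243/5 = -11/7*25 + 243/5 = -275/7 + 243/5 = 326/35 ≈ 9.3143)
L - D(21) = 326/35 - 1*(-43) = 326/35 + 43 = 1831/35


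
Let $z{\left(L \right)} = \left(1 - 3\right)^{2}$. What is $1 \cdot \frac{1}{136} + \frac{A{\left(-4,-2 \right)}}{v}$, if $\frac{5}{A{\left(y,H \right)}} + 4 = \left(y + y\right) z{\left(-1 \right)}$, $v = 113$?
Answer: $\frac{847}{138312} \approx 0.0061238$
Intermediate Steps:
$z{\left(L \right)} = 4$ ($z{\left(L \right)} = \left(-2\right)^{2} = 4$)
$A{\left(y,H \right)} = \frac{5}{-4 + 8 y}$ ($A{\left(y,H \right)} = \frac{5}{-4 + \left(y + y\right) 4} = \frac{5}{-4 + 2 y 4} = \frac{5}{-4 + 8 y}$)
$1 \cdot \frac{1}{136} + \frac{A{\left(-4,-2 \right)}}{v} = 1 \cdot \frac{1}{136} + \frac{\frac{5}{4} \frac{1}{-1 + 2 \left(-4\right)}}{113} = 1 \cdot \frac{1}{136} + \frac{5}{4 \left(-1 - 8\right)} \frac{1}{113} = \frac{1}{136} + \frac{5}{4 \left(-9\right)} \frac{1}{113} = \frac{1}{136} + \frac{5}{4} \left(- \frac{1}{9}\right) \frac{1}{113} = \frac{1}{136} - \frac{5}{4068} = \frac{847}{138312}$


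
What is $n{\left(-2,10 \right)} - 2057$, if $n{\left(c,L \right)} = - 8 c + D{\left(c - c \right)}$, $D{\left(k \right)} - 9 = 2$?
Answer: $-2030$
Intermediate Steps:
$D{\left(k \right)} = 11$ ($D{\left(k \right)} = 9 + 2 = 11$)
$n{\left(c,L \right)} = 11 - 8 c$ ($n{\left(c,L \right)} = - 8 c + 11 = 11 - 8 c$)
$n{\left(-2,10 \right)} - 2057 = \left(11 - -16\right) - 2057 = \left(11 + 16\right) - 2057 = 27 - 2057 = -2030$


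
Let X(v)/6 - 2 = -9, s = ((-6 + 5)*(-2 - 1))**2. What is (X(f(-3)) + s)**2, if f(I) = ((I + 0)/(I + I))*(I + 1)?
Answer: 1089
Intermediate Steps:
s = 9 (s = (-1*(-3))**2 = 3**2 = 9)
f(I) = 1/2 + I/2 (f(I) = (I/((2*I)))*(1 + I) = (I*(1/(2*I)))*(1 + I) = (1 + I)/2 = 1/2 + I/2)
X(v) = -42 (X(v) = 12 + 6*(-9) = 12 - 54 = -42)
(X(f(-3)) + s)**2 = (-42 + 9)**2 = (-33)**2 = 1089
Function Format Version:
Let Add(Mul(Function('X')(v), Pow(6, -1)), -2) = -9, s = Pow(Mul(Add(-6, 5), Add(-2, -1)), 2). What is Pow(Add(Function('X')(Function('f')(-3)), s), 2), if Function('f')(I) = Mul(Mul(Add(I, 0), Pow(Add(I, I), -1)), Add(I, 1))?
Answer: 1089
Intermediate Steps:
s = 9 (s = Pow(Mul(-1, -3), 2) = Pow(3, 2) = 9)
Function('f')(I) = Add(Rational(1, 2), Mul(Rational(1, 2), I)) (Function('f')(I) = Mul(Mul(I, Pow(Mul(2, I), -1)), Add(1, I)) = Mul(Mul(I, Mul(Rational(1, 2), Pow(I, -1))), Add(1, I)) = Mul(Rational(1, 2), Add(1, I)) = Add(Rational(1, 2), Mul(Rational(1, 2), I)))
Function('X')(v) = -42 (Function('X')(v) = Add(12, Mul(6, -9)) = Add(12, -54) = -42)
Pow(Add(Function('X')(Function('f')(-3)), s), 2) = Pow(Add(-42, 9), 2) = Pow(-33, 2) = 1089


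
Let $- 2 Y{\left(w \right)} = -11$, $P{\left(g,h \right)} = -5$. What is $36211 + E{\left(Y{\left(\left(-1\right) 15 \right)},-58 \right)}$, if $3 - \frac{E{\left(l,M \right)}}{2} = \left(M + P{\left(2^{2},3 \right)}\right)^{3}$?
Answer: $536311$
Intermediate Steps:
$Y{\left(w \right)} = \frac{11}{2}$ ($Y{\left(w \right)} = \left(- \frac{1}{2}\right) \left(-11\right) = \frac{11}{2}$)
$E{\left(l,M \right)} = 6 - 2 \left(-5 + M\right)^{3}$ ($E{\left(l,M \right)} = 6 - 2 \left(M - 5\right)^{3} = 6 - 2 \left(-5 + M\right)^{3}$)
$36211 + E{\left(Y{\left(\left(-1\right) 15 \right)},-58 \right)} = 36211 - \left(-6 + 2 \left(-5 - 58\right)^{3}\right) = 36211 - \left(-6 + 2 \left(-63\right)^{3}\right) = 36211 + \left(6 - -500094\right) = 36211 + \left(6 + 500094\right) = 36211 + 500100 = 536311$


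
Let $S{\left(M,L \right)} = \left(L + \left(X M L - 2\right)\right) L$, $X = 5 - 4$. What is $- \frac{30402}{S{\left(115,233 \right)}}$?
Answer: $- \frac{15201}{3148529} \approx -0.004828$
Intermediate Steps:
$X = 1$
$S{\left(M,L \right)} = L \left(-2 + L + L M\right)$ ($S{\left(M,L \right)} = \left(L + \left(1 M L - 2\right)\right) L = \left(L + \left(M L - 2\right)\right) L = \left(L + \left(L M - 2\right)\right) L = \left(L + \left(-2 + L M\right)\right) L = \left(-2 + L + L M\right) L = L \left(-2 + L + L M\right)$)
$- \frac{30402}{S{\left(115,233 \right)}} = - \frac{30402}{233 \left(-2 + 233 + 233 \cdot 115\right)} = - \frac{30402}{233 \left(-2 + 233 + 26795\right)} = - \frac{30402}{233 \cdot 27026} = - \frac{30402}{6297058} = \left(-30402\right) \frac{1}{6297058} = - \frac{15201}{3148529}$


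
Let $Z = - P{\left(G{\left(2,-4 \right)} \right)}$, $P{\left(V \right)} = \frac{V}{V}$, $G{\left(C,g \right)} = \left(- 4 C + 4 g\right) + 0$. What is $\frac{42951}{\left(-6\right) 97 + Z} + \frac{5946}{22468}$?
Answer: $- \frac{480778275}{6549422} \approx -73.408$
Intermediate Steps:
$G{\left(C,g \right)} = - 4 C + 4 g$
$P{\left(V \right)} = 1$
$Z = -1$ ($Z = \left(-1\right) 1 = -1$)
$\frac{42951}{\left(-6\right) 97 + Z} + \frac{5946}{22468} = \frac{42951}{\left(-6\right) 97 - 1} + \frac{5946}{22468} = \frac{42951}{-582 - 1} + 5946 \cdot \frac{1}{22468} = \frac{42951}{-583} + \frac{2973}{11234} = 42951 \left(- \frac{1}{583}\right) + \frac{2973}{11234} = - \frac{42951}{583} + \frac{2973}{11234} = - \frac{480778275}{6549422}$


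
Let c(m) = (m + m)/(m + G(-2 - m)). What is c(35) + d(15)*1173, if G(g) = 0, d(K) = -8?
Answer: -9382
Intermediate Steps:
c(m) = 2 (c(m) = (m + m)/(m + 0) = (2*m)/m = 2)
c(35) + d(15)*1173 = 2 - 8*1173 = 2 - 9384 = -9382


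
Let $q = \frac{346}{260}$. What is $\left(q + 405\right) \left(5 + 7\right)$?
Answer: $\frac{316938}{65} \approx 4876.0$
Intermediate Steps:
$q = \frac{173}{130}$ ($q = 346 \cdot \frac{1}{260} = \frac{173}{130} \approx 1.3308$)
$\left(q + 405\right) \left(5 + 7\right) = \left(\frac{173}{130} + 405\right) \left(5 + 7\right) = \frac{52823}{130} \cdot 12 = \frac{316938}{65}$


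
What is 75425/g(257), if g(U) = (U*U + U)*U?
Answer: 75425/17040642 ≈ 0.0044262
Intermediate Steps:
g(U) = U*(U + U²) (g(U) = (U² + U)*U = (U + U²)*U = U*(U + U²))
75425/g(257) = 75425/((257²*(1 + 257))) = 75425/((66049*258)) = 75425/17040642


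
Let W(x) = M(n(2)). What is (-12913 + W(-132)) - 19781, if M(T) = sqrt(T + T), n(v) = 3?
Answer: -32694 + sqrt(6) ≈ -32692.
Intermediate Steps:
M(T) = sqrt(2)*sqrt(T) (M(T) = sqrt(2*T) = sqrt(2)*sqrt(T))
W(x) = sqrt(6) (W(x) = sqrt(2)*sqrt(3) = sqrt(6))
(-12913 + W(-132)) - 19781 = (-12913 + sqrt(6)) - 19781 = -32694 + sqrt(6)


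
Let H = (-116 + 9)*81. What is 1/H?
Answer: -1/8667 ≈ -0.00011538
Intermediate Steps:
H = -8667 (H = -107*81 = -8667)
1/H = 1/(-8667) = -1/8667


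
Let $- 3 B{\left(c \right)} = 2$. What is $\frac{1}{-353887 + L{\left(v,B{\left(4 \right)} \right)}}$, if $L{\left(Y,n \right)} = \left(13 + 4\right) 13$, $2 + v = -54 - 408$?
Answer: $- \frac{1}{353666} \approx -2.8275 \cdot 10^{-6}$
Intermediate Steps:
$B{\left(c \right)} = - \frac{2}{3}$ ($B{\left(c \right)} = \left(- \frac{1}{3}\right) 2 = - \frac{2}{3}$)
$v = -464$ ($v = -2 - 462 = -464$)
$L{\left(Y,n \right)} = 221$ ($L{\left(Y,n \right)} = 17 \cdot 13 = 221$)
$\frac{1}{-353887 + L{\left(v,B{\left(4 \right)} \right)}} = \frac{1}{-353887 + 221} = \frac{1}{-353666} = - \frac{1}{353666}$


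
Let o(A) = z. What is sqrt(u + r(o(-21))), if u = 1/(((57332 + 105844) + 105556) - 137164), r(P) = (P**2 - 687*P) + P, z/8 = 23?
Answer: I*sqrt(99931430268129)/32892 ≈ 303.92*I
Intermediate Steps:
z = 184 (z = 8*23 = 184)
o(A) = 184
r(P) = P**2 - 686*P
u = 1/131568 (u = 1/((163176 + 105556) - 137164) = 1/(268732 - 137164) = 1/131568 ≈ 7.6006e-6)
sqrt(u + r(o(-21))) = sqrt(1/131568 + 184*(-686 + 184)) = sqrt(1/131568 + 184*(-502)) = sqrt(1/131568 - 92368) = sqrt(-12152673023/131568) = I*sqrt(99931430268129)/32892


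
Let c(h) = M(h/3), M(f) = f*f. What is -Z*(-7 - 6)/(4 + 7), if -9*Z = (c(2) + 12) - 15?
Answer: 299/891 ≈ 0.33558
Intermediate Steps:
M(f) = f**2
c(h) = h**2/9 (c(h) = (h/3)**2 = h**2/9)
Z = 23/81 (Z = -(((1/9)*2**2 + 12) - 15)/9 = -(((1/9)*4 + 12) - 15)/9 = -((4/9 + 12) - 15)/9 = -(112/9 - 15)/9 = -1/9*(-23/9) = 23/81 ≈ 0.28395)
-Z*(-7 - 6)/(4 + 7) = -23*(-7 - 6)/(4 + 7)/81 = -23*(-13/11)/81 = -23*(-13*1/11)/81 = -23*(-13)/(81*11) = -1*(-299/891) = 299/891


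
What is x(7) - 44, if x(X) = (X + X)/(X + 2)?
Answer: -382/9 ≈ -42.444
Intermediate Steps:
x(X) = 2*X/(2 + X) (x(X) = (2*X)/(2 + X) = 2*X/(2 + X))
x(7) - 44 = 2*7/(2 + 7) - 44 = 2*7/9 - 44 = 2*7*(⅑) - 44 = 14/9 - 44 = -382/9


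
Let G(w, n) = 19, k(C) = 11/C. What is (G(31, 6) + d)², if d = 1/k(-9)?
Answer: 40000/121 ≈ 330.58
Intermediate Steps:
d = -9/11 (d = 1/(11/(-9)) = 1/(11*(-⅑)) = 1/(-11/9) = -9/11 ≈ -0.81818)
(G(31, 6) + d)² = (19 - 9/11)² = (200/11)² = 40000/121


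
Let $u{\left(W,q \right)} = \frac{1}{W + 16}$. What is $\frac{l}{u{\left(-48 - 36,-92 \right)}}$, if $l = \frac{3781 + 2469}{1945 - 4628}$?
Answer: $\frac{425000}{2683} \approx 158.4$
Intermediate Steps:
$u{\left(W,q \right)} = \frac{1}{16 + W}$
$l = - \frac{6250}{2683}$ ($l = \frac{6250}{-2683} = 6250 \left(- \frac{1}{2683}\right) = - \frac{6250}{2683} \approx -2.3295$)
$\frac{l}{u{\left(-48 - 36,-92 \right)}} = - \frac{6250}{2683 \frac{1}{16 - 84}} = - \frac{6250}{2683 \frac{1}{-68}} = - \frac{6250}{2683 \left(- \frac{1}{68}\right)} = \left(- \frac{6250}{2683}\right) \left(-68\right) = \frac{425000}{2683}$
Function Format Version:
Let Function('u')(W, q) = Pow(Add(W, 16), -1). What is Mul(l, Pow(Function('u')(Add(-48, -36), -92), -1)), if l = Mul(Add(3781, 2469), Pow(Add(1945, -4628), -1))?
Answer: Rational(425000, 2683) ≈ 158.40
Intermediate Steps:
Function('u')(W, q) = Pow(Add(16, W), -1)
l = Rational(-6250, 2683) (l = Mul(6250, Pow(-2683, -1)) = Mul(6250, Rational(-1, 2683)) = Rational(-6250, 2683) ≈ -2.3295)
Mul(l, Pow(Function('u')(Add(-48, -36), -92), -1)) = Mul(Rational(-6250, 2683), Pow(Pow(Add(16, Add(-48, -36)), -1), -1)) = Mul(Rational(-6250, 2683), Pow(Pow(Add(16, -84), -1), -1)) = Mul(Rational(-6250, 2683), Pow(Pow(-68, -1), -1)) = Mul(Rational(-6250, 2683), Pow(Rational(-1, 68), -1)) = Mul(Rational(-6250, 2683), -68) = Rational(425000, 2683)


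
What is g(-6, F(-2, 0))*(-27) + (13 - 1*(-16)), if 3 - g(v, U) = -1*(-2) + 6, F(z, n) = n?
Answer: 164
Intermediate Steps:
g(v, U) = -5 (g(v, U) = 3 - (-1*(-2) + 6) = 3 - (2 + 6) = 3 - 1*8 = 3 - 8 = -5)
g(-6, F(-2, 0))*(-27) + (13 - 1*(-16)) = -5*(-27) + (13 - 1*(-16)) = 135 + (13 + 16) = 135 + 29 = 164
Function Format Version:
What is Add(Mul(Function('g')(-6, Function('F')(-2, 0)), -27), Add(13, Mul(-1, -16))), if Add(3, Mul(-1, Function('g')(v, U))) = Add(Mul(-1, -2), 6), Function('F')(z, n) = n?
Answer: 164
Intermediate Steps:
Function('g')(v, U) = -5 (Function('g')(v, U) = Add(3, Mul(-1, Add(Mul(-1, -2), 6))) = Add(3, Mul(-1, Add(2, 6))) = Add(3, Mul(-1, 8)) = Add(3, -8) = -5)
Add(Mul(Function('g')(-6, Function('F')(-2, 0)), -27), Add(13, Mul(-1, -16))) = Add(Mul(-5, -27), Add(13, Mul(-1, -16))) = Add(135, Add(13, 16)) = Add(135, 29) = 164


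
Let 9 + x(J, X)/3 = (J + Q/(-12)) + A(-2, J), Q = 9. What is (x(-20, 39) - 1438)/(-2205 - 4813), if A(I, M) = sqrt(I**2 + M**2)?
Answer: 6109/28072 - 3*sqrt(101)/3509 ≈ 0.20903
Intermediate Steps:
x(J, X) = -117/4 + 3*J + 3*sqrt(4 + J**2) (x(J, X) = -27 + 3*((J + 9/(-12)) + sqrt((-2)**2 + J**2)) = -27 + 3*((J + 9*(-1/12)) + sqrt(4 + J**2)) = -27 + 3*((J - 3/4) + sqrt(4 + J**2)) = -27 + 3*((-3/4 + J) + sqrt(4 + J**2)) = -27 + 3*(-3/4 + J + sqrt(4 + J**2)) = -27 + (-9/4 + 3*J + 3*sqrt(4 + J**2)) = -117/4 + 3*J + 3*sqrt(4 + J**2))
(x(-20, 39) - 1438)/(-2205 - 4813) = ((-117/4 + 3*(-20) + 3*sqrt(4 + (-20)**2)) - 1438)/(-2205 - 4813) = ((-117/4 - 60 + 3*sqrt(4 + 400)) - 1438)/(-7018) = ((-117/4 - 60 + 3*sqrt(404)) - 1438)*(-1/7018) = ((-117/4 - 60 + 3*(2*sqrt(101))) - 1438)*(-1/7018) = ((-117/4 - 60 + 6*sqrt(101)) - 1438)*(-1/7018) = ((-357/4 + 6*sqrt(101)) - 1438)*(-1/7018) = (-6109/4 + 6*sqrt(101))*(-1/7018) = 6109/28072 - 3*sqrt(101)/3509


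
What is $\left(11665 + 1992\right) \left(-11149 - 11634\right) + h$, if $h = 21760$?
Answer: $-311125671$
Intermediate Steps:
$\left(11665 + 1992\right) \left(-11149 - 11634\right) + h = \left(11665 + 1992\right) \left(-11149 - 11634\right) + 21760 = 13657 \left(-22783\right) + 21760 = -311147431 + 21760 = -311125671$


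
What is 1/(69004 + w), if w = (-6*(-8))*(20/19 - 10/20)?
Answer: 19/1311580 ≈ 1.4486e-5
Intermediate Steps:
w = 504/19 (w = 48*(20*(1/19) - 10*1/20) = 48*(20/19 - ½) = 48*(21/38) = 504/19 ≈ 26.526)
1/(69004 + w) = 1/(69004 + 504/19) = 1/(1311580/19) = 19/1311580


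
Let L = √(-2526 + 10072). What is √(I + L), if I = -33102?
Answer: √(-33102 + 7*√154) ≈ 181.7*I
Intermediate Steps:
L = 7*√154 (L = √7546 = 7*√154 ≈ 86.868)
√(I + L) = √(-33102 + 7*√154)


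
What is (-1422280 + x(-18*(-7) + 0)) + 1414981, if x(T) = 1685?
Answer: -5614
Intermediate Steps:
(-1422280 + x(-18*(-7) + 0)) + 1414981 = (-1422280 + 1685) + 1414981 = -1420595 + 1414981 = -5614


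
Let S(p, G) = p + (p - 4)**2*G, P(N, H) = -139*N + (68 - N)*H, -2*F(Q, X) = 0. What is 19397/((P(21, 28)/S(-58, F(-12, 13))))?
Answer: 160718/229 ≈ 701.83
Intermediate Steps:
F(Q, X) = 0 (F(Q, X) = -1/2*0 = 0)
P(N, H) = -139*N + H*(68 - N)
S(p, G) = p + G*(-4 + p)**2 (S(p, G) = p + (-4 + p)**2*G = p + G*(-4 + p)**2)
19397/((P(21, 28)/S(-58, F(-12, 13)))) = 19397/(((-139*21 + 68*28 - 1*28*21)/(-58 + 0*(-4 - 58)**2))) = 19397/(((-2919 + 1904 - 588)/(-58 + 0*(-62)**2))) = 19397/((-1603/(-58 + 0*3844))) = 19397/((-1603/(-58 + 0))) = 19397/((-1603/(-58))) = 19397/((-1603*(-1/58))) = 19397/(1603/58) = 19397*(58/1603) = 160718/229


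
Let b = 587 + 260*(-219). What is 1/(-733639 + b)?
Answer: -1/789992 ≈ -1.2658e-6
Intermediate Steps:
b = -56353 (b = 587 - 56940 = -56353)
1/(-733639 + b) = 1/(-733639 - 56353) = 1/(-789992) = -1/789992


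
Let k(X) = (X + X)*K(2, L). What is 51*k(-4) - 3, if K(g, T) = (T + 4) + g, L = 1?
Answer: -2859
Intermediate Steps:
K(g, T) = 4 + T + g (K(g, T) = (4 + T) + g = 4 + T + g)
k(X) = 14*X (k(X) = (X + X)*(4 + 1 + 2) = (2*X)*7 = 14*X)
51*k(-4) - 3 = 51*(14*(-4)) - 3 = 51*(-56) - 3 = -2856 - 3 = -2859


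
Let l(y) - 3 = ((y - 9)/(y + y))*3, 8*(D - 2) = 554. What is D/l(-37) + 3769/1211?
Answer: 1032245/58128 ≈ 17.758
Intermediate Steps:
D = 285/4 (D = 2 + (1/8)*554 = 2 + 277/4 = 285/4 ≈ 71.250)
l(y) = 3 + 3*(-9 + y)/(2*y) (l(y) = 3 + ((y - 9)/(y + y))*3 = 3 + ((-9 + y)/((2*y)))*3 = 3 + ((-9 + y)*(1/(2*y)))*3 = 3 + ((-9 + y)/(2*y))*3 = 3 + 3*(-9 + y)/(2*y))
D/l(-37) + 3769/1211 = 285/(4*(((9/2)*(-3 - 37)/(-37)))) + 3769/1211 = 285/(4*(((9/2)*(-1/37)*(-40)))) + 3769*(1/1211) = 285/(4*(180/37)) + 3769/1211 = (285/4)*(37/180) + 3769/1211 = 703/48 + 3769/1211 = 1032245/58128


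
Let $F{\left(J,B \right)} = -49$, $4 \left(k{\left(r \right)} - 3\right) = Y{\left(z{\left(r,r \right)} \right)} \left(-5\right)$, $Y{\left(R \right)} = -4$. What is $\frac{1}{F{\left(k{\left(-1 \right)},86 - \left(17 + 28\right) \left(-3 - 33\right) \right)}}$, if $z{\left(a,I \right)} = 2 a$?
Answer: $- \frac{1}{49} \approx -0.020408$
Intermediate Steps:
$k{\left(r \right)} = 8$ ($k{\left(r \right)} = 3 + \frac{\left(-4\right) \left(-5\right)}{4} = 3 + \frac{1}{4} \cdot 20 = 3 + 5 = 8$)
$\frac{1}{F{\left(k{\left(-1 \right)},86 - \left(17 + 28\right) \left(-3 - 33\right) \right)}} = \frac{1}{-49} = - \frac{1}{49}$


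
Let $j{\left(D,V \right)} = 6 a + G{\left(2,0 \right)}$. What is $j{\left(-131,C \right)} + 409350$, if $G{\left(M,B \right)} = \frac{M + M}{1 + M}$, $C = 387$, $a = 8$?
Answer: $\frac{1228198}{3} \approx 4.094 \cdot 10^{5}$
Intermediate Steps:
$G{\left(M,B \right)} = \frac{2 M}{1 + M}$
$j{\left(D,V \right)} = \frac{148}{3}$ ($j{\left(D,V \right)} = 6 \cdot 8 + 2 \cdot 2 \frac{1}{1 + 2} = 48 + 2 \cdot 2 \cdot \frac{1}{3} = 48 + \frac{4}{3} = \frac{148}{3}$)
$j{\left(-131,C \right)} + 409350 = \frac{148}{3} + 409350 = \frac{1228198}{3}$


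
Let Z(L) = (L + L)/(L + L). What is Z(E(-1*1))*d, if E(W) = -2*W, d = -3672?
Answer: -3672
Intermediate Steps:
Z(L) = 1 (Z(L) = (2*L)/((2*L)) = (2*L)*(1/(2*L)) = 1)
Z(E(-1*1))*d = 1*(-3672) = -3672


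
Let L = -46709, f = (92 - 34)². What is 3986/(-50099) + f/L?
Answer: -354715110/2340074191 ≈ -0.15158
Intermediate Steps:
f = 3364 (f = 58² = 3364)
3986/(-50099) + f/L = 3986/(-50099) + 3364/(-46709) = 3986*(-1/50099) + 3364*(-1/46709) = -3986/50099 - 3364/46709 = -354715110/2340074191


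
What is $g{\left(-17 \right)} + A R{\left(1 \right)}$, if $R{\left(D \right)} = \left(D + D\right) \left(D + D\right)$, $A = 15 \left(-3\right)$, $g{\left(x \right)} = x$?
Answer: $-197$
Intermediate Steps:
$A = -45$
$R{\left(D \right)} = 4 D^{2}$ ($R{\left(D \right)} = 2 D 2 D = 4 D^{2}$)
$g{\left(-17 \right)} + A R{\left(1 \right)} = -17 - 45 \cdot 4 \cdot 1^{2} = -17 - 45 \cdot 4 \cdot 1 = -17 - 180 = -197$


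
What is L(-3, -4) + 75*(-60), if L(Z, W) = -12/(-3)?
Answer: -4496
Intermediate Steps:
L(Z, W) = 4 (L(Z, W) = -12*(-⅓) = 4)
L(-3, -4) + 75*(-60) = 4 + 75*(-60) = 4 - 4500 = -4496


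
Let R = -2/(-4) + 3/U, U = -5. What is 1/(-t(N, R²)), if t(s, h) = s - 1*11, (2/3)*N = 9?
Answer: -⅖ ≈ -0.40000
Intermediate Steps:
N = 27/2 (N = (3/2)*9 = 27/2 ≈ 13.500)
R = -⅒ (R = -2/(-4) + 3/(-5) = -2*(-¼) + 3*(-⅕) = ½ - ⅗ = -⅒ ≈ -0.10000)
t(s, h) = -11 + s (t(s, h) = s - 11 = -11 + s)
1/(-t(N, R²)) = 1/(-(-11 + 27/2)) = 1/(-1*5/2) = 1/(-5/2) = -⅖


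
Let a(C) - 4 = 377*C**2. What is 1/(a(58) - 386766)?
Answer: 1/881466 ≈ 1.1345e-6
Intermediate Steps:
a(C) = 4 + 377*C**2
1/(a(58) - 386766) = 1/((4 + 377*58**2) - 386766) = 1/((4 + 377*3364) - 386766) = 1/((4 + 1268228) - 386766) = 1/(1268232 - 386766) = 1/881466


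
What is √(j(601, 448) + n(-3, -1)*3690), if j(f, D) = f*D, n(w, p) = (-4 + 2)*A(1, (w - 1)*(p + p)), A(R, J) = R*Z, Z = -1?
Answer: 2*√69157 ≈ 525.95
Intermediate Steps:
A(R, J) = -R (A(R, J) = R*(-1) = -R)
n(w, p) = 2 (n(w, p) = (-4 + 2)*(-1*1) = -2*(-1) = 2)
j(f, D) = D*f
√(j(601, 448) + n(-3, -1)*3690) = √(448*601 + 2*3690) = √(269248 + 7380) = √276628 = 2*√69157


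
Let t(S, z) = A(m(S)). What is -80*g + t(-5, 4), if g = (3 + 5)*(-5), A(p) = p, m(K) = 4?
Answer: 3204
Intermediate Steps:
t(S, z) = 4
g = -40 (g = 8*(-5) = -40)
-80*g + t(-5, 4) = -80*(-40) + 4 = 3200 + 4 = 3204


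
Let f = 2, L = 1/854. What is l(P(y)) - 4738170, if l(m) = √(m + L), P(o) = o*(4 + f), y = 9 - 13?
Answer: -4738170 + I*√17502730/854 ≈ -4.7382e+6 + 4.8989*I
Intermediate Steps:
y = -4
L = 1/854 ≈ 0.0011710
P(o) = 6*o (P(o) = o*(4 + 2) = o*6 = 6*o)
l(m) = √(1/854 + m) (l(m) = √(m + 1/854) = √(1/854 + m))
l(P(y)) - 4738170 = √(854 + 729316*(6*(-4)))/854 - 4738170 = √(854 + 729316*(-24))/854 - 4738170 = √(854 - 17503584)/854 - 4738170 = √(-17502730)/854 - 4738170 = (I*√17502730)/854 - 4738170 = I*√17502730/854 - 4738170 = -4738170 + I*√17502730/854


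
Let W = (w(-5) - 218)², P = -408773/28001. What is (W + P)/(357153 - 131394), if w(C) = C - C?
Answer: 443436917/2107159253 ≈ 0.21044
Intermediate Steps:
P = -408773/28001 (P = -408773*1/28001 = -408773/28001 ≈ -14.599)
w(C) = 0
W = 47524 (W = (0 - 218)² = (-218)² = 47524)
(W + P)/(357153 - 131394) = (47524 - 408773/28001)/(357153 - 131394) = (1330310751/28001)/225759 = (1330310751/28001)*(1/225759) = 443436917/2107159253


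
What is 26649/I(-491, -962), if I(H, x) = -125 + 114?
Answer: -26649/11 ≈ -2422.6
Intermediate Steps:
I(H, x) = -11
26649/I(-491, -962) = 26649/(-11) = 26649*(-1/11) = -26649/11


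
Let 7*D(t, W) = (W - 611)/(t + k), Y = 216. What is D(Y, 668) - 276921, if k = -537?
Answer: -207413848/749 ≈ -2.7692e+5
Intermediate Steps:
D(t, W) = (-611 + W)/(7*(-537 + t)) (D(t, W) = ((W - 611)/(t - 537))/7 = ((-611 + W)/(-537 + t))/7 = (-611 + W)/(7*(-537 + t)))
D(Y, 668) - 276921 = (-611 + 668)/(7*(-537 + 216)) - 276921 = (⅐)*57/(-321) - 276921 = (⅐)*(-1/321)*57 - 276921 = -19/749 - 276921 = -207413848/749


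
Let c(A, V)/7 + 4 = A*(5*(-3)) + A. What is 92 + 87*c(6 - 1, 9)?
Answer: -44974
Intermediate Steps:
c(A, V) = -28 - 98*A (c(A, V) = -28 + 7*(A*(5*(-3)) + A) = -28 + 7*(A*(-15) + A) = -28 + 7*(-15*A + A) = -28 + 7*(-14*A) = -28 - 98*A)
92 + 87*c(6 - 1, 9) = 92 + 87*(-28 - 98*(6 - 1)) = 92 + 87*(-28 - 98*5) = 92 + 87*(-28 - 490) = 92 + 87*(-518) = 92 - 45066 = -44974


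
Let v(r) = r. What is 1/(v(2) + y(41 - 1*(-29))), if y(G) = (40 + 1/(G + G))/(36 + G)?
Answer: 14840/35281 ≈ 0.42062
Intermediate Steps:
y(G) = (40 + 1/(2*G))/(36 + G)
1/(v(2) + y(41 - 1*(-29))) = 1/(2 + (1 + 80*(41 - 1*(-29)))/(2*(41 - 1*(-29))*(36 + (41 - 1*(-29))))) = 1/(2 + (1 + 80*(41 + 29))/(2*(41 + 29)*(36 + (41 + 29)))) = 1/(2 + (1/2)*(1 + 80*70)/(70*(36 + 70))) = 1/(2 + (1/2)*(1/70)*(1 + 5600)/106) = 1/(2 + (1/2)*(1/70)*(1/106)*5601) = 1/(2 + 5601/14840) = 1/(35281/14840) = 14840/35281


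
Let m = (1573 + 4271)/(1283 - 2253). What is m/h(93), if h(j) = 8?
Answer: -1461/1940 ≈ -0.75309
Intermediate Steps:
m = -2922/485 (m = 5844/(-970) = 5844*(-1/970) = -2922/485 ≈ -6.0247)
m/h(93) = -2922/485/8 = -2922/485*1/8 = -1461/1940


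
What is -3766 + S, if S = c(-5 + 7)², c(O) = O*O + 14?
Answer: -3442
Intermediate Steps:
c(O) = 14 + O² (c(O) = O² + 14 = 14 + O²)
S = 324 (S = (14 + (-5 + 7)²)² = (14 + 2²)² = (14 + 4)² = 18² = 324)
-3766 + S = -3766 + 324 = -3442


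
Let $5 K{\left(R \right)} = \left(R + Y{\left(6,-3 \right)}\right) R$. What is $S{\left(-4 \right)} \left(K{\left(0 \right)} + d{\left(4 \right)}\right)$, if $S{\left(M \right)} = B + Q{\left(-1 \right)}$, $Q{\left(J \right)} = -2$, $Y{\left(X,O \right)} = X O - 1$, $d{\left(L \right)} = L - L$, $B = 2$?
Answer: $0$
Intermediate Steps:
$d{\left(L \right)} = 0$
$Y{\left(X,O \right)} = -1 + O X$ ($Y{\left(X,O \right)} = O X - 1 = -1 + O X$)
$S{\left(M \right)} = 0$ ($S{\left(M \right)} = 2 - 2 = 0$)
$K{\left(R \right)} = \frac{R \left(-19 + R\right)}{5}$ ($K{\left(R \right)} = \frac{\left(R - 19\right) R}{5} = \frac{\left(-19 + R\right) R}{5} = \frac{R \left(-19 + R\right)}{5}$)
$S{\left(-4 \right)} \left(K{\left(0 \right)} + d{\left(4 \right)}\right) = 0 \left(\frac{1}{5} \cdot 0 \left(-19 + 0\right) + 0\right) = 0 \left(\frac{1}{5} \cdot 0 \left(-19\right) + 0\right) = 0 \left(0 + 0\right) = 0 \cdot 0 = 0$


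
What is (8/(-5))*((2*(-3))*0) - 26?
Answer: -26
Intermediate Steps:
(8/(-5))*((2*(-3))*0) - 26 = (8*(-1/5))*(-6*0) - 26 = -8/5*0 - 26 = 0 - 26 = -26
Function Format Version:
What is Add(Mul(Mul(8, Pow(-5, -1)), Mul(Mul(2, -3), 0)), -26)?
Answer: -26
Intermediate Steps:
Add(Mul(Mul(8, Pow(-5, -1)), Mul(Mul(2, -3), 0)), -26) = Add(Mul(Mul(8, Rational(-1, 5)), Mul(-6, 0)), -26) = Add(Mul(Rational(-8, 5), 0), -26) = Add(0, -26) = -26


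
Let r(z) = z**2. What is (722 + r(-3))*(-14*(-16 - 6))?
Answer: 225148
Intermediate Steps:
(722 + r(-3))*(-14*(-16 - 6)) = (722 + (-3)**2)*(-14*(-16 - 6)) = (722 + 9)*(-14*(-22)) = 731*308 = 225148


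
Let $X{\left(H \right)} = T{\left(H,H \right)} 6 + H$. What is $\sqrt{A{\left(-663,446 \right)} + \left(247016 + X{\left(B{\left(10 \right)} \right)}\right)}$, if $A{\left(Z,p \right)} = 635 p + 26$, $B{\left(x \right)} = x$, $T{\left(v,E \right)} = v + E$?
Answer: $\sqrt{530382} \approx 728.27$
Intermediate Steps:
$T{\left(v,E \right)} = E + v$
$X{\left(H \right)} = 13 H$ ($X{\left(H \right)} = \left(H + H\right) 6 + H = 2 H 6 + H = 12 H + H = 13 H$)
$A{\left(Z,p \right)} = 26 + 635 p$
$\sqrt{A{\left(-663,446 \right)} + \left(247016 + X{\left(B{\left(10 \right)} \right)}\right)} = \sqrt{\left(26 + 635 \cdot 446\right) + \left(247016 + 13 \cdot 10\right)} = \sqrt{\left(26 + 283210\right) + \left(247016 + 130\right)} = \sqrt{283236 + 247146} = \sqrt{530382}$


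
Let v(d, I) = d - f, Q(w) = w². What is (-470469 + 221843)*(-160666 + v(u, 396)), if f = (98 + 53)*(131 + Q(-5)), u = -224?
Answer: 45858071196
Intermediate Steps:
f = 23556 (f = (98 + 53)*(131 + (-5)²) = 151*(131 + 25) = 151*156 = 23556)
v(d, I) = -23556 + d (v(d, I) = d - 1*23556 = d - 23556 = -23556 + d)
(-470469 + 221843)*(-160666 + v(u, 396)) = (-470469 + 221843)*(-160666 + (-23556 - 224)) = -248626*(-160666 - 23780) = -248626*(-184446) = 45858071196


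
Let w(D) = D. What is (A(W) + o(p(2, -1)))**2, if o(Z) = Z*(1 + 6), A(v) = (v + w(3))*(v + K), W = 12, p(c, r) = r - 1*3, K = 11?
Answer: 100489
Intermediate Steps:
p(c, r) = -3 + r (p(c, r) = r - 3 = -3 + r)
A(v) = (3 + v)*(11 + v) (A(v) = (v + 3)*(v + 11) = (3 + v)*(11 + v))
o(Z) = 7*Z (o(Z) = Z*7 = 7*Z)
(A(W) + o(p(2, -1)))**2 = ((33 + 12**2 + 14*12) + 7*(-3 - 1))**2 = ((33 + 144 + 168) + 7*(-4))**2 = (345 - 28)**2 = 317**2 = 100489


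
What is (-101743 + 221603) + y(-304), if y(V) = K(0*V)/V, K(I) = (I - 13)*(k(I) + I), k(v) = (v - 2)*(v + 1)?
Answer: 18218707/152 ≈ 1.1986e+5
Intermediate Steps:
k(v) = (1 + v)*(-2 + v) (k(v) = (-2 + v)*(1 + v) = (1 + v)*(-2 + v))
K(I) = (-13 + I)*(-2 + I²) (K(I) = (I - 13)*((-2 + I² - I) + I) = (-13 + I)*(-2 + I²))
y(V) = 26/V (y(V) = (26 + (0*V)³ - 13*(0*V)² - 0*V)/V = (26 + 0³ - 13*0² - 2*0)/V = (26 + 0 - 13*0 + 0)/V = (26 + 0 + 0 + 0)/V = 26/V)
(-101743 + 221603) + y(-304) = (-101743 + 221603) + 26/(-304) = 119860 + 26*(-1/304) = 119860 - 13/152 = 18218707/152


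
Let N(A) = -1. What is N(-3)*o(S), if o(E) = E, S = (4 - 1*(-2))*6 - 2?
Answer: -34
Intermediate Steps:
S = 34 (S = (4 + 2)*6 - 2 = 6*6 - 2 = 36 - 2 = 34)
N(-3)*o(S) = -1*34 = -34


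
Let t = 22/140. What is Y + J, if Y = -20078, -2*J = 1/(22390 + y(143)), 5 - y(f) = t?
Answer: -31475055877/1567639 ≈ -20078.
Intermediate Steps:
t = 11/70 (t = 22*(1/140) = 11/70 ≈ 0.15714)
y(f) = 339/70 (y(f) = 5 - 1*11/70 = 5 - 11/70 = 339/70)
J = -35/1567639 (J = -1/(2*(22390 + 339/70)) = -1/(2*1567639/70) = -½*70/1567639 = -35/1567639 ≈ -2.2327e-5)
Y + J = -20078 - 35/1567639 = -31475055877/1567639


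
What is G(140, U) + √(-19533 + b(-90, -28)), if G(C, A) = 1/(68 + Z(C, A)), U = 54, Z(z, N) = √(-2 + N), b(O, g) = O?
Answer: 17/1143 - √13/2286 + I*√19623 ≈ 0.013296 + 140.08*I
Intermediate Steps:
G(C, A) = 1/(68 + √(-2 + A))
G(140, U) + √(-19533 + b(-90, -28)) = 1/(68 + √(-2 + 54)) + √(-19533 - 90) = 1/(68 + √52) + √(-19623) = 1/(68 + 2*√13) + I*√19623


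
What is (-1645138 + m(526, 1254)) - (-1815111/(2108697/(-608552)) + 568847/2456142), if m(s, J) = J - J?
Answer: -3744541973822674465/1726419755658 ≈ -2.1690e+6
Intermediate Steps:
m(s, J) = 0
(-1645138 + m(526, 1254)) - (-1815111/(2108697/(-608552)) + 568847/2456142) = (-1645138 + 0) - (-1815111/(2108697/(-608552)) + 568847/2456142) = -1645138 - (-1815111/(2108697*(-1/608552)) + 568847*(1/2456142)) = -1645138 - (-1815111/(-2108697/608552) + 568847/2456142) = -1645138 - (-1815111*(-608552/2108697) + 568847/2456142) = -1645138 - (368196476424/702899 + 568847/2456142) = -1645138 - 1*904343229838983661/1726419755658 = -1645138 - 904343229838983661/1726419755658 = -3744541973822674465/1726419755658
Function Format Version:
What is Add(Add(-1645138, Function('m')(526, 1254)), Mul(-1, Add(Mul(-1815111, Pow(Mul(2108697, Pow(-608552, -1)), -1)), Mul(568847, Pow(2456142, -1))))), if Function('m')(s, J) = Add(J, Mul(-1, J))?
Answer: Rational(-3744541973822674465, 1726419755658) ≈ -2.1690e+6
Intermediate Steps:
Function('m')(s, J) = 0
Add(Add(-1645138, Function('m')(526, 1254)), Mul(-1, Add(Mul(-1815111, Pow(Mul(2108697, Pow(-608552, -1)), -1)), Mul(568847, Pow(2456142, -1))))) = Add(Add(-1645138, 0), Mul(-1, Add(Mul(-1815111, Pow(Mul(2108697, Pow(-608552, -1)), -1)), Mul(568847, Pow(2456142, -1))))) = Add(-1645138, Mul(-1, Add(Mul(-1815111, Pow(Mul(2108697, Rational(-1, 608552)), -1)), Mul(568847, Rational(1, 2456142))))) = Add(-1645138, Mul(-1, Add(Mul(-1815111, Pow(Rational(-2108697, 608552), -1)), Rational(568847, 2456142)))) = Add(-1645138, Mul(-1, Add(Mul(-1815111, Rational(-608552, 2108697)), Rational(568847, 2456142)))) = Add(-1645138, Mul(-1, Add(Rational(368196476424, 702899), Rational(568847, 2456142)))) = Add(-1645138, Mul(-1, Rational(904343229838983661, 1726419755658))) = Add(-1645138, Rational(-904343229838983661, 1726419755658)) = Rational(-3744541973822674465, 1726419755658)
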